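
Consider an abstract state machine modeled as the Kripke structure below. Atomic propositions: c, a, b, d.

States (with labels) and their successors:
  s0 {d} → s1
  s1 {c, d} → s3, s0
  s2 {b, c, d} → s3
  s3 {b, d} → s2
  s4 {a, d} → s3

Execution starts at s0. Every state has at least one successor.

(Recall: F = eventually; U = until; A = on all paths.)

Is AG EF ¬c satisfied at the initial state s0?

States satisfying EF ¬c: {s0, s1, s2, s3, s4}.
States satisfying AG EF ¬c: {s0, s1, s2, s3, s4}.
Every state reachable from s0 satisfies EF ¬c.
s0 ∈ Sat(AG EF ¬c).

Holds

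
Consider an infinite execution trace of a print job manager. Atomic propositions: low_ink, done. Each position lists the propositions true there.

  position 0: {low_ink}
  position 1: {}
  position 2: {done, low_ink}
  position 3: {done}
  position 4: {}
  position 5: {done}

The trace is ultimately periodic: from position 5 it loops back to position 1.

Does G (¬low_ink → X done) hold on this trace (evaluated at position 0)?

Violated

¬low_ink → X done must hold at every position from 0 onward. It fails at position 3, so G (¬low_ink → X done) is false.
Positions where ¬low_ink holds: 1, 3, 4, 5.
Check X done at each: 1→ok, 3→fails, 4→ok, 5→fails.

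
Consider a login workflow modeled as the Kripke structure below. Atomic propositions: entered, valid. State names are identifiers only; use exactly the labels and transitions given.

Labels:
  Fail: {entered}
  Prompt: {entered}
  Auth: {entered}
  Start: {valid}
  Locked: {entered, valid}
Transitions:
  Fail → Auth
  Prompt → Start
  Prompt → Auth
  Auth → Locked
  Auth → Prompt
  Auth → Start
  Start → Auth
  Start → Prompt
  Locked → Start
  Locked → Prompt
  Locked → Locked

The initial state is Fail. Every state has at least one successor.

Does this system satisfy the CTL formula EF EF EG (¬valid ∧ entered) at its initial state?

States satisfying EF EG (¬valid ∧ entered): {Fail, Prompt, Auth, Start, Locked}.
States satisfying EF EF EG (¬valid ∧ entered): {Fail, Prompt, Auth, Start, Locked}.
Some path from Fail reaches a state where EF EG (¬valid ∧ entered) holds.
Fail ∈ Sat(EF EF EG (¬valid ∧ entered)).

Satisfied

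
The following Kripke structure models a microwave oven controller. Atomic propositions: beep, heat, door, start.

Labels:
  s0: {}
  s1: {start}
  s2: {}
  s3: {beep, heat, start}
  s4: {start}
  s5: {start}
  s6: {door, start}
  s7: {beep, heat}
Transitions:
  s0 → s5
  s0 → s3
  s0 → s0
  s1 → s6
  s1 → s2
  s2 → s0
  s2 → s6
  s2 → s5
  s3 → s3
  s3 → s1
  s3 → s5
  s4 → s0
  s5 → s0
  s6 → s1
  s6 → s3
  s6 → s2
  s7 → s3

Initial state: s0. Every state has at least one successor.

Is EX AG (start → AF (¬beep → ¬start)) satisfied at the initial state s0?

Does not hold

States satisfying AG (start → AF (¬beep → ¬start)): ∅.
States satisfying EX AG (start → AF (¬beep → ¬start)): ∅.
No suitable path/successor from s0 witnesses the formula.
s0 ∉ Sat(EX AG (start → AF (¬beep → ¬start))).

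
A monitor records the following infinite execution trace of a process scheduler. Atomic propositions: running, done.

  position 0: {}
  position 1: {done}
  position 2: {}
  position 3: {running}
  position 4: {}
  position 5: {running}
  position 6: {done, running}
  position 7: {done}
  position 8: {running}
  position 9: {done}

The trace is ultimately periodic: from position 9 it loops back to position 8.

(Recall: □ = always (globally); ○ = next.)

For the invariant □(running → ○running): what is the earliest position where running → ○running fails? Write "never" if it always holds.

Check running → ○running at each position in order: 0 ✓, 1 ✓, 2 ✓.
At position 3 the labels are {running} and the next position 4 has {}, so running → ○running is false there. This is the first violation.

3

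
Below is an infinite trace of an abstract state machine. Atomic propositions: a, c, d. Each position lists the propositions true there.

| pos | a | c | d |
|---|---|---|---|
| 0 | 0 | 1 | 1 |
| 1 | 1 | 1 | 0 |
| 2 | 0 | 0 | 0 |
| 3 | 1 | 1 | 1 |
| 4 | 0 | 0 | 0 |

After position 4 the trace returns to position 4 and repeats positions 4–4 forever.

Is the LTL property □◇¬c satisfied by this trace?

Satisfied

◇¬c holds at every position 0..4, and those are all positions ever visited, so □◇¬c holds.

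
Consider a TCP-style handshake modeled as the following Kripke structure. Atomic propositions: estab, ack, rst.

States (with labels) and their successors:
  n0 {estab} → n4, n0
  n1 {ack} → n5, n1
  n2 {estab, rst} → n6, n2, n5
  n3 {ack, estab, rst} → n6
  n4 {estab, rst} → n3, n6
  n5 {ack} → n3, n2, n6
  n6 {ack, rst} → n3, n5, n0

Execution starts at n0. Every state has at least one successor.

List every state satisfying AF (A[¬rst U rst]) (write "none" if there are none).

{n2, n3, n4, n5, n6}

States satisfying A[¬rst U rst]: {n2, n3, n4, n5, n6}.
States satisfying AF (A[¬rst U rst]): {n2, n3, n4, n5, n6}.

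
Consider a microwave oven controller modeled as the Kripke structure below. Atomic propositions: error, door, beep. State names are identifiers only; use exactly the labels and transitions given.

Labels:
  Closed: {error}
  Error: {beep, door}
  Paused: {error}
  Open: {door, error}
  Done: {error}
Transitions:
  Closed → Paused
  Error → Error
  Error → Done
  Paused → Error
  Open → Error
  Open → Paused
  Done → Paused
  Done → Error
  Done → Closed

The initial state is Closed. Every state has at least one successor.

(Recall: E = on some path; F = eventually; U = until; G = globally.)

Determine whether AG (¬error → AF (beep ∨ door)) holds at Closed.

Yes

States satisfying ¬error → AF (beep ∨ door): {Closed, Error, Paused, Open, Done}.
States satisfying AG (¬error → AF (beep ∨ door)): {Closed, Error, Paused, Open, Done}.
Every state reachable from Closed satisfies ¬error → AF (beep ∨ door).
Closed ∈ Sat(AG (¬error → AF (beep ∨ door))).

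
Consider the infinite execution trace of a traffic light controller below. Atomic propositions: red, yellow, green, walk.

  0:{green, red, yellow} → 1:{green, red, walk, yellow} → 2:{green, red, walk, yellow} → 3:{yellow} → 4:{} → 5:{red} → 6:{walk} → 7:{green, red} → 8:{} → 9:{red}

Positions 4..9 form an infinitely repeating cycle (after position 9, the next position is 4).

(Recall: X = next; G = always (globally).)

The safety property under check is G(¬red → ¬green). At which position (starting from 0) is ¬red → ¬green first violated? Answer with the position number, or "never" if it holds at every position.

¬red → ¬green holds at every position 0..9, and those are all the positions the trace ever visits, so the invariant G(¬red → ¬green) is never violated.

never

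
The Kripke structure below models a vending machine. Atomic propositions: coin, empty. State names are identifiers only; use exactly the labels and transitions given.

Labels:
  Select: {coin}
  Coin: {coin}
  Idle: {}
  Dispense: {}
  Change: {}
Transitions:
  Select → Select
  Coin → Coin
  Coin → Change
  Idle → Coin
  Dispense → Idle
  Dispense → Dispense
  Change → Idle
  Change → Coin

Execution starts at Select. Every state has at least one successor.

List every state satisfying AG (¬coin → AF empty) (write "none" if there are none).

{Select}

States satisfying ¬coin → AF empty: {Select, Coin}.
States satisfying AG (¬coin → AF empty): {Select}.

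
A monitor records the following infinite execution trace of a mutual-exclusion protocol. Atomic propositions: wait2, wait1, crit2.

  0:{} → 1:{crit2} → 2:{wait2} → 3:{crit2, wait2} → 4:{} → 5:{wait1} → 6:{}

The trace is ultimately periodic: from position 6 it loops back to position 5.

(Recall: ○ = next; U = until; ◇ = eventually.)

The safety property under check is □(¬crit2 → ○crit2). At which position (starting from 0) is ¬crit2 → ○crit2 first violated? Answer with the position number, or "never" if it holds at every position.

Check ¬crit2 → ○crit2 at each position in order: 0 ✓, 1 ✓, 2 ✓, 3 ✓.
At position 4 the labels are {} and the next position 5 has {wait1}, so ¬crit2 → ○crit2 is false there. This is the first violation.

4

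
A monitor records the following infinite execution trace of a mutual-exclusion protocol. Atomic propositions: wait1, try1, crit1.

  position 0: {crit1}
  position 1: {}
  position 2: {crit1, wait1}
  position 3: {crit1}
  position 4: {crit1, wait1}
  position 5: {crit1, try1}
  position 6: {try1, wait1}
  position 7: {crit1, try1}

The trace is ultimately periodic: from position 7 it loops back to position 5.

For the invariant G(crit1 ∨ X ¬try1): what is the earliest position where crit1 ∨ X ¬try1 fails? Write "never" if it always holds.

6

Check crit1 ∨ X ¬try1 at each position in order: 0 ✓, 1 ✓, 2 ✓, 3 ✓, 4 ✓, 5 ✓.
At position 6 the labels are {try1, wait1} and the next position 7 has {crit1, try1}, so crit1 ∨ X ¬try1 is false there. This is the first violation.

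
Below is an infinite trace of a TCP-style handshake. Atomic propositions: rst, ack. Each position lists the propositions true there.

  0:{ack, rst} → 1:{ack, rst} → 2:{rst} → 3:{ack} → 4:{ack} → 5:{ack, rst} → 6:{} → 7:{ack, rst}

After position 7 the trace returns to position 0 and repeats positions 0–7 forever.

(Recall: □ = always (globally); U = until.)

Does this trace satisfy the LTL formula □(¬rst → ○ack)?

¬rst → ○ack holds at every position 0..7, and those are all positions ever visited, so □(¬rst → ○ack) holds.
Positions where ¬rst holds: 3, 4, 6.
Check ○ack at each: 3→ok, 4→ok, 6→ok.

Yes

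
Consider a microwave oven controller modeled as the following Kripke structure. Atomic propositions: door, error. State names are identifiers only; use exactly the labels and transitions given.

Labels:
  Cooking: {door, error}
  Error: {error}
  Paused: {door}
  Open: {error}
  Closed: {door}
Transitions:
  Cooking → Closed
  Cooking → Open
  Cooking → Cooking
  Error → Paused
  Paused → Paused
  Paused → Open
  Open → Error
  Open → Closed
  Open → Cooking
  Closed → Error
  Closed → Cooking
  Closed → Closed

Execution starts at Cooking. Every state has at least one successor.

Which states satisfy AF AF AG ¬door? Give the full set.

none

States satisfying AF AG ¬door: ∅.
States satisfying AF AF AG ¬door: ∅.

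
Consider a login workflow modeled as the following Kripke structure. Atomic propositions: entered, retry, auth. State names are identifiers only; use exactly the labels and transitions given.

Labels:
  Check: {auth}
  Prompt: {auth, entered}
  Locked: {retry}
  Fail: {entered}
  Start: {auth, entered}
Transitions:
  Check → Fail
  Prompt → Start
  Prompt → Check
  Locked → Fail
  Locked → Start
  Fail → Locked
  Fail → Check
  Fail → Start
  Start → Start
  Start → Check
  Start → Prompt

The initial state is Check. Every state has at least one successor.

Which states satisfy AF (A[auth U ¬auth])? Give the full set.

{Check, Locked, Fail}

States satisfying A[auth U ¬auth]: {Check, Locked, Fail}.
States satisfying AF (A[auth U ¬auth]): {Check, Locked, Fail}.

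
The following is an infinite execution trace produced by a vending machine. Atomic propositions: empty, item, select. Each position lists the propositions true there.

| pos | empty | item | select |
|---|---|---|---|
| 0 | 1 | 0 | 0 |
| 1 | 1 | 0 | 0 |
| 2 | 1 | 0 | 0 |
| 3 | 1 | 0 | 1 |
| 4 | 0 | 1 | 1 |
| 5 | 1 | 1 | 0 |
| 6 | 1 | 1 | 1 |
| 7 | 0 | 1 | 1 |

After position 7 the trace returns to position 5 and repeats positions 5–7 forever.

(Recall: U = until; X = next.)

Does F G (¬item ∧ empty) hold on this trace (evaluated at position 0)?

Does not hold

G (¬item ∧ empty) is false at every position 0..7, so it never becomes true and F G (¬item ∧ empty) fails.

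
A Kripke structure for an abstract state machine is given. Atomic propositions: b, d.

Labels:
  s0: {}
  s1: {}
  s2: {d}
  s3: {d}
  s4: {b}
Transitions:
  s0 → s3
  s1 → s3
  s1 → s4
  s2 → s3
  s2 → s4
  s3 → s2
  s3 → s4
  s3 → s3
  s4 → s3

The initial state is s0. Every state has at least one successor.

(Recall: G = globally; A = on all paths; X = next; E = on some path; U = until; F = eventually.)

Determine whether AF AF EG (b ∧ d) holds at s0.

Violated

States satisfying AF EG (b ∧ d): ∅.
States satisfying AF AF EG (b ∧ d): ∅.
There is a path from s0 along which AF EG (b ∧ d) never holds.
s0 ∉ Sat(AF AF EG (b ∧ d)).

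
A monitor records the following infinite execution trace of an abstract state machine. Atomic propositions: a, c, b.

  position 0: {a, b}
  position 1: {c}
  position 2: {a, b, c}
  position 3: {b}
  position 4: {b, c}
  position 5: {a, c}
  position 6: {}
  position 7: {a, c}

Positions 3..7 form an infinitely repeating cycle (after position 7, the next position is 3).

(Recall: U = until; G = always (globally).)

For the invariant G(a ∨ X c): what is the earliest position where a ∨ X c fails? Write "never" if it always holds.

never

a ∨ X c holds at every position 0..7, and those are all the positions the trace ever visits, so the invariant G(a ∨ X c) is never violated.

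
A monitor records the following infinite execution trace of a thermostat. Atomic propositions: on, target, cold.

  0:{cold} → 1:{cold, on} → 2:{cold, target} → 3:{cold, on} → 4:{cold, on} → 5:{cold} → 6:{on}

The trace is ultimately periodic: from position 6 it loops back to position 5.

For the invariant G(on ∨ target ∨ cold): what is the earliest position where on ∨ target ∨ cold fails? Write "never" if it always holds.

never

on ∨ target ∨ cold holds at every position 0..6, and those are all the positions the trace ever visits, so the invariant G(on ∨ target ∨ cold) is never violated.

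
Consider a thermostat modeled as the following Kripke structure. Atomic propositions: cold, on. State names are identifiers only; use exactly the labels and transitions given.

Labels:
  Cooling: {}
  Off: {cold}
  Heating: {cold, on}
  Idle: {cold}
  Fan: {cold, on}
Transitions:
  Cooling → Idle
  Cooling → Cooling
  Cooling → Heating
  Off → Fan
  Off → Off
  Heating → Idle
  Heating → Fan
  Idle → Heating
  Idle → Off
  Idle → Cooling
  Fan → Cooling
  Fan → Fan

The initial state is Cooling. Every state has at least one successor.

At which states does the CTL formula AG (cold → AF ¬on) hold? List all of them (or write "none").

States satisfying cold → AF ¬on: {Cooling, Off, Idle}.
States satisfying AG (cold → AF ¬on): ∅.

none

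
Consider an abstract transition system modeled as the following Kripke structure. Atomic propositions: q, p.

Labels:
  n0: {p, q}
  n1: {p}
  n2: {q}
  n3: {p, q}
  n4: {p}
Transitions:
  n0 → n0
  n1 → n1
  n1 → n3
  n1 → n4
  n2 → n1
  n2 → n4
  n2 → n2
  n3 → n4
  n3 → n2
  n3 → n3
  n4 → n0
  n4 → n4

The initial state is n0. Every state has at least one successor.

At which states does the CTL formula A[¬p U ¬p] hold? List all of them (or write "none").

States satisfying ¬p: {n2}.
States satisfying A[¬p U ¬p]: {n2}.

{n2}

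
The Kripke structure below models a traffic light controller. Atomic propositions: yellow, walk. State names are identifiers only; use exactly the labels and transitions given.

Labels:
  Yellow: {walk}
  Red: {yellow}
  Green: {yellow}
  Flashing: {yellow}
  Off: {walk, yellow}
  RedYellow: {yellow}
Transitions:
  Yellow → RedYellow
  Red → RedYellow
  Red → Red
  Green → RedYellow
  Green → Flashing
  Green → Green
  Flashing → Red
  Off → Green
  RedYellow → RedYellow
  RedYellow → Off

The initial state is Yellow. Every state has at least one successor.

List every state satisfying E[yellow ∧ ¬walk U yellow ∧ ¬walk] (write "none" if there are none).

{Red, Green, Flashing, RedYellow}

States satisfying yellow ∧ ¬walk: {Red, Green, Flashing, RedYellow}.
States satisfying E[yellow ∧ ¬walk U yellow ∧ ¬walk]: {Red, Green, Flashing, RedYellow}.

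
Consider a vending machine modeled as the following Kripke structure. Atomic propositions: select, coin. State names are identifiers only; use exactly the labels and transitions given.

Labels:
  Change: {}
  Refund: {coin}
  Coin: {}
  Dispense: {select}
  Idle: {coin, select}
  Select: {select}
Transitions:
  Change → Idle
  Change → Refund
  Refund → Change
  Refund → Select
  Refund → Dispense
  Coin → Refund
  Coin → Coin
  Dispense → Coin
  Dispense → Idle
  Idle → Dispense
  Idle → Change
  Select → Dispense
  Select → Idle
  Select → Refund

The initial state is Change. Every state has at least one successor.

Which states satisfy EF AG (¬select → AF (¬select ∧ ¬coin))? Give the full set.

none

States satisfying AG (¬select → AF (¬select ∧ ¬coin)): ∅.
States satisfying EF AG (¬select → AF (¬select ∧ ¬coin)): ∅.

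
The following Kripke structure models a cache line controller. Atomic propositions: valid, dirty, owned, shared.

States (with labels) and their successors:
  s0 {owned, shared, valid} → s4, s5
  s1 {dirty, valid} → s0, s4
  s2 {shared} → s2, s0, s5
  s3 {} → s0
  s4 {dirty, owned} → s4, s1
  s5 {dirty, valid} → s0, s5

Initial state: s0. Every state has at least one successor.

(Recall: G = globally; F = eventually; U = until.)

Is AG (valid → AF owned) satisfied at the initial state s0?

No

States satisfying valid → AF owned: {s0, s1, s2, s3, s4}.
States satisfying AG (valid → AF owned): ∅.
s5 is reachable from s0 and violates valid → AF owned, so AG fails at s0.
s0 ∉ Sat(AG (valid → AF owned)).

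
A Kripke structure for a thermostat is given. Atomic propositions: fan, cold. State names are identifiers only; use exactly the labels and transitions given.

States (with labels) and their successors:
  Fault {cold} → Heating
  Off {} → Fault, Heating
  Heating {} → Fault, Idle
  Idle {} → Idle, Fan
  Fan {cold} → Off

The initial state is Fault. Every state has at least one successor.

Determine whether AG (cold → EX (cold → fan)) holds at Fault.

Satisfied

States satisfying cold → EX (cold → fan): {Fault, Off, Heating, Idle, Fan}.
States satisfying AG (cold → EX (cold → fan)): {Fault, Off, Heating, Idle, Fan}.
Every state reachable from Fault satisfies cold → EX (cold → fan).
Fault ∈ Sat(AG (cold → EX (cold → fan))).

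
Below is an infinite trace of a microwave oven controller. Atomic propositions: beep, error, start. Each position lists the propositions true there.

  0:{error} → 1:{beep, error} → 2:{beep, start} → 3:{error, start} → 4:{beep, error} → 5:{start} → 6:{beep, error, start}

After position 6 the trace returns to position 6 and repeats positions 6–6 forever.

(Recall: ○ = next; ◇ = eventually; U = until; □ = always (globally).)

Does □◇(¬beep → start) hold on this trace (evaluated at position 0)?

◇(¬beep → start) holds at every position 0..6, and those are all positions ever visited, so □◇(¬beep → start) holds.

Holds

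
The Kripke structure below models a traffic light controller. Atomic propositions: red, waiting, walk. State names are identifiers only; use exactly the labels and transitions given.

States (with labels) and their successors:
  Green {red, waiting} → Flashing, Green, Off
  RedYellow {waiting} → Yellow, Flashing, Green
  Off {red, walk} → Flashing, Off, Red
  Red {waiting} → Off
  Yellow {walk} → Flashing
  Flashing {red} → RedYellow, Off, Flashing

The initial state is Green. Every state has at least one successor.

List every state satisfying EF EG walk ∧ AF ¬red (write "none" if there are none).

States satisfying EG walk: {Off}.
States satisfying EF EG walk: {Green, RedYellow, Off, Red, Yellow, Flashing}.
States satisfying ¬red: {RedYellow, Red, Yellow}.
States satisfying AF ¬red: {RedYellow, Red, Yellow}.
States satisfying EF EG walk ∧ AF ¬red: {RedYellow, Red, Yellow}.

{RedYellow, Red, Yellow}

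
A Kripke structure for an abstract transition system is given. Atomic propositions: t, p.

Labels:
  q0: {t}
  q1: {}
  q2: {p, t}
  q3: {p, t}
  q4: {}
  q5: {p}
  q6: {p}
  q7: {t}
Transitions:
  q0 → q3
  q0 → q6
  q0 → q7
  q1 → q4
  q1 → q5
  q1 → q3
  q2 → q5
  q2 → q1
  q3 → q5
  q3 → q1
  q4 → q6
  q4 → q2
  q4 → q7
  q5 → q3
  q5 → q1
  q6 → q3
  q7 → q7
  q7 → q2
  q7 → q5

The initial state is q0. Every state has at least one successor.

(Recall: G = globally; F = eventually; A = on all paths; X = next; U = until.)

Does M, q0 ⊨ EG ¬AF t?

No

States satisfying ¬AF t: {q1, q5}.
States satisfying EG ¬AF t: {q1, q5}.
No suitable path/successor from q0 witnesses the formula.
q0 ∉ Sat(EG ¬AF t).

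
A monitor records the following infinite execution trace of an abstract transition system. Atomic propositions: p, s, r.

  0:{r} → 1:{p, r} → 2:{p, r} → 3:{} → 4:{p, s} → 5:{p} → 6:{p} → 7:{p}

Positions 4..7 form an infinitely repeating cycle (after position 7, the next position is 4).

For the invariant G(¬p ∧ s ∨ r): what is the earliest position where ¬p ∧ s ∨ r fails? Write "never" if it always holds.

3

Check ¬p ∧ s ∨ r at each position in order: 0 ✓, 1 ✓, 2 ✓.
At position 3 the labels are {}, so ¬p ∧ s ∨ r is false there. This is the first violation.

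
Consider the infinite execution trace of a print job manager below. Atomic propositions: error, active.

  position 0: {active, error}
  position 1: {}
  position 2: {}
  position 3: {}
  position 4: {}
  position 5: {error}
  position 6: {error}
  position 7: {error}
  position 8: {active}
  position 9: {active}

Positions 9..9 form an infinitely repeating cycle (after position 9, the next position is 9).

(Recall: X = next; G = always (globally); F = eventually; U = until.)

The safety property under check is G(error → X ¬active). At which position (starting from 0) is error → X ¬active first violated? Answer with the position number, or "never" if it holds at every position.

Check error → X ¬active at each position in order: 0 ✓, 1 ✓, 2 ✓, 3 ✓, 4 ✓, 5 ✓, 6 ✓.
At position 7 the labels are {error} and the next position 8 has {active}, so error → X ¬active is false there. This is the first violation.

7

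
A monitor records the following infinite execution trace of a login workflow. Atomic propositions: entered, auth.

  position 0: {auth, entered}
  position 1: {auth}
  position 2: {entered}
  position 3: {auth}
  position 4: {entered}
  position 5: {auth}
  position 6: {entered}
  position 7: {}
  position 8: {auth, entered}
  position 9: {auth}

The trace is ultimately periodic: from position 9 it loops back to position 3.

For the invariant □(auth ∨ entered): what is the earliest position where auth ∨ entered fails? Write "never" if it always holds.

Check auth ∨ entered at each position in order: 0 ✓, 1 ✓, 2 ✓, 3 ✓, 4 ✓, 5 ✓, 6 ✓.
At position 7 the labels are {}, so auth ∨ entered is false there. This is the first violation.

7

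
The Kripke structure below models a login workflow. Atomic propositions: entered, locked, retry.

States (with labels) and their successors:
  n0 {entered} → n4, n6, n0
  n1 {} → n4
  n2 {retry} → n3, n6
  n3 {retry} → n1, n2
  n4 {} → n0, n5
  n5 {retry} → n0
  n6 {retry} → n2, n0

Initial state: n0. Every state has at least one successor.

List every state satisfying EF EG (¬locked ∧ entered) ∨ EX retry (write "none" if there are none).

{n0, n1, n2, n3, n4, n5, n6}

States satisfying EG (¬locked ∧ entered): {n0}.
States satisfying EF EG (¬locked ∧ entered): {n0, n1, n2, n3, n4, n5, n6}.
States satisfying retry: {n2, n3, n5, n6}.
States satisfying EX retry: {n0, n2, n3, n4, n6}.
States satisfying EF EG (¬locked ∧ entered) ∨ EX retry: {n0, n1, n2, n3, n4, n5, n6}.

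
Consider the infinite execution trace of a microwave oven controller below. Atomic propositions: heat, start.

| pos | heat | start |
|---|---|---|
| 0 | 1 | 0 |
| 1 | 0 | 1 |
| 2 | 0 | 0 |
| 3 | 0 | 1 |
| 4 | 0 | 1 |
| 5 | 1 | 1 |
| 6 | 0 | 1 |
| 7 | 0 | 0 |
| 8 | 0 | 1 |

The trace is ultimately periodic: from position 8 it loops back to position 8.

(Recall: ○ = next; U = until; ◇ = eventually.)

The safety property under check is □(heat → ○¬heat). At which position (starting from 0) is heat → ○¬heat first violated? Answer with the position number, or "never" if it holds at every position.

never

heat → ○¬heat holds at every position 0..8, and those are all the positions the trace ever visits, so the invariant □(heat → ○¬heat) is never violated.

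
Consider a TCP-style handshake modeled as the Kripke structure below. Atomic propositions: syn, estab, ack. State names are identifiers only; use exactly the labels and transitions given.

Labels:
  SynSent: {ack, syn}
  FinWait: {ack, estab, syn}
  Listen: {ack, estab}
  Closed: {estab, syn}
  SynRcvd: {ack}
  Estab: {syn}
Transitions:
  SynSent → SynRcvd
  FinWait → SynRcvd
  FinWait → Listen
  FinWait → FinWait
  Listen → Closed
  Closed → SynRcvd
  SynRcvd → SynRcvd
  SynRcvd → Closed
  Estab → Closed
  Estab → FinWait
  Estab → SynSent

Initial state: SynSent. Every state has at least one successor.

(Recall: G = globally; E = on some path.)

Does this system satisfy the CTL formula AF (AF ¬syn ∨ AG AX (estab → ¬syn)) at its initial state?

States satisfying AF ¬syn ∨ AG AX (estab → ¬syn): {SynSent, Listen, Closed, SynRcvd}.
States satisfying AF (AF ¬syn ∨ AG AX (estab → ¬syn)): {SynSent, Listen, Closed, SynRcvd}.
SynSent ∈ Sat(AF (AF ¬syn ∨ AG AX (estab → ¬syn))).

Holds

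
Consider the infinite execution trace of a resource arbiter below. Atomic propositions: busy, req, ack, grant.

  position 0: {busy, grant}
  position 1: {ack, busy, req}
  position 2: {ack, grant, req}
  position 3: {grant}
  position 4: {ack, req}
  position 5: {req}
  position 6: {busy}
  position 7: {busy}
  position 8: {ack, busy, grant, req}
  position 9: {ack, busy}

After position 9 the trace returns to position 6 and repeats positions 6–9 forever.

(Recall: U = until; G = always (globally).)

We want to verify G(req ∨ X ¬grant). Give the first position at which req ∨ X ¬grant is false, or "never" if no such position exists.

Check req ∨ X ¬grant at each position in order: 0 ✓, 1 ✓, 2 ✓, 3 ✓, 4 ✓, 5 ✓, 6 ✓.
At position 7 the labels are {busy} and the next position 8 has {ack, busy, grant, req}, so req ∨ X ¬grant is false there. This is the first violation.

7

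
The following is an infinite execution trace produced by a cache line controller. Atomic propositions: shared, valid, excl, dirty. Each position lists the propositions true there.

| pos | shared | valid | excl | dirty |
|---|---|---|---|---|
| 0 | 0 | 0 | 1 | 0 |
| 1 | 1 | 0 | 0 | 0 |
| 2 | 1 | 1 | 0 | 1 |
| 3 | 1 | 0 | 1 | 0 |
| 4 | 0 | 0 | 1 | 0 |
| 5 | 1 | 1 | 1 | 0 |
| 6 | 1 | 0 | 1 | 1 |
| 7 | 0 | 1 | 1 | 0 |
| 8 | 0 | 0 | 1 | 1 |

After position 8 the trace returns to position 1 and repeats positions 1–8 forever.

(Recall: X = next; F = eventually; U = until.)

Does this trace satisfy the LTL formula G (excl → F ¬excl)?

excl → F ¬excl holds at every position 0..8, and those are all positions ever visited, so G (excl → F ¬excl) holds.
Positions where excl holds: 0, 3, 4, 5, 6, 7, 8.
Check F ¬excl at each: 0→ok, 3→ok, 4→ok, 5→ok, 6→ok, 7→ok, 8→ok.

Holds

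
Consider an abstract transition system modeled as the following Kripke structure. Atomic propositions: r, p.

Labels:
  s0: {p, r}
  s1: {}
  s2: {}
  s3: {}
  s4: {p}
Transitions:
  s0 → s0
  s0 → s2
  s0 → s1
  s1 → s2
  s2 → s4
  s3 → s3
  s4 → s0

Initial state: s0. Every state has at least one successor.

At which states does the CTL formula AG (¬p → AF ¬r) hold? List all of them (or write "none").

{s0, s1, s2, s3, s4}

States satisfying ¬p → AF ¬r: {s0, s1, s2, s3, s4}.
States satisfying AG (¬p → AF ¬r): {s0, s1, s2, s3, s4}.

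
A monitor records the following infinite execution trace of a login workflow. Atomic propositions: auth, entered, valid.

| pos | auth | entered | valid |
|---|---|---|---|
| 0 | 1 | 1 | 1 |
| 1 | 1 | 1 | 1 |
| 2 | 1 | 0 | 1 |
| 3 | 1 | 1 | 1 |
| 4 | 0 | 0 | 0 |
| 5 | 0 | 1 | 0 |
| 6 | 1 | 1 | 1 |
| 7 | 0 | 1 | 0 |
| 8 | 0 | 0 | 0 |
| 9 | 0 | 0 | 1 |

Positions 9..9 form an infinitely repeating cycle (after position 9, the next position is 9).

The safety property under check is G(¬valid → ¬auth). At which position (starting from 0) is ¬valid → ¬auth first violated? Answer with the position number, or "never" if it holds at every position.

never

¬valid → ¬auth holds at every position 0..9, and those are all the positions the trace ever visits, so the invariant G(¬valid → ¬auth) is never violated.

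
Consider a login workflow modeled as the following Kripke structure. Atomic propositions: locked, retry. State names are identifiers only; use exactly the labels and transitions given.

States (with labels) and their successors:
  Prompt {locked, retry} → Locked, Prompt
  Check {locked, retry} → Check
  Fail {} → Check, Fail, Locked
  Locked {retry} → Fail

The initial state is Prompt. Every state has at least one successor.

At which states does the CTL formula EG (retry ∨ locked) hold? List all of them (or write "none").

States satisfying retry ∨ locked: {Prompt, Check, Locked}.
States satisfying EG (retry ∨ locked): {Prompt, Check}.

{Prompt, Check}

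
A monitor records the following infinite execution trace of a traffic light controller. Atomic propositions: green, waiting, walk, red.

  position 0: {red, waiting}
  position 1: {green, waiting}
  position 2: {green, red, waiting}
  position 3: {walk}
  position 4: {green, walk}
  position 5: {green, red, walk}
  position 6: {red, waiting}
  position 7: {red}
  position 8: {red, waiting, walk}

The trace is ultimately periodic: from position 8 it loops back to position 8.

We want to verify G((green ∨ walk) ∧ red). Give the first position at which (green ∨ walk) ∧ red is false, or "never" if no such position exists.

0

At position 0 the labels are {red, waiting}, so (green ∨ walk) ∧ red is false there. This is the first violation.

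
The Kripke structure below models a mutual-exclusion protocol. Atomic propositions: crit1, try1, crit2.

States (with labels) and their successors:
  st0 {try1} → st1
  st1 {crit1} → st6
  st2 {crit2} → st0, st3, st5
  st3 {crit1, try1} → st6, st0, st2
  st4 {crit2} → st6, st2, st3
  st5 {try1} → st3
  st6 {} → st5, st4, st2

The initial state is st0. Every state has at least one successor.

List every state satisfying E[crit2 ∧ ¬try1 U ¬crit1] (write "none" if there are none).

States satisfying crit2 ∧ ¬try1: {st2, st4}.
States satisfying ¬crit1: {st0, st2, st4, st5, st6}.
States satisfying E[crit2 ∧ ¬try1 U ¬crit1]: {st0, st2, st4, st5, st6}.

{st0, st2, st4, st5, st6}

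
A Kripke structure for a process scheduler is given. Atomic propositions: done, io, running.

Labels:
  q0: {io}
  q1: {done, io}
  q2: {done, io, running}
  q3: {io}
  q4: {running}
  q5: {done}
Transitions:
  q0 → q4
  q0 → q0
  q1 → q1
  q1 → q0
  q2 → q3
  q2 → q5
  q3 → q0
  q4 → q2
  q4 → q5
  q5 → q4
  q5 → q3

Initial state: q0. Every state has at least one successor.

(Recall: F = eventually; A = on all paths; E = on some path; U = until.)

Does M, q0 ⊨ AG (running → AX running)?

Violated

States satisfying running → AX running: {q0, q1, q3, q5}.
States satisfying AG (running → AX running): ∅.
q2 is reachable from q0 and violates running → AX running, so AG fails at q0.
q0 ∉ Sat(AG (running → AX running)).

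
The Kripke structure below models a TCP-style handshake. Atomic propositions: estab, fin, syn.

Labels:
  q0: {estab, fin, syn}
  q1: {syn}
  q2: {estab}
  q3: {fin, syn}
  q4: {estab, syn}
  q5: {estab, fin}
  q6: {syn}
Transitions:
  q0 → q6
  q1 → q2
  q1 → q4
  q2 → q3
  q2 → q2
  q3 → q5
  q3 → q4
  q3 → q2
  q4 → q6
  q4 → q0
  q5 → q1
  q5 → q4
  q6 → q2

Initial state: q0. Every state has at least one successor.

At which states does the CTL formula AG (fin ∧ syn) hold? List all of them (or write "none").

States satisfying fin ∧ syn: {q0, q3}.
States satisfying AG (fin ∧ syn): ∅.

none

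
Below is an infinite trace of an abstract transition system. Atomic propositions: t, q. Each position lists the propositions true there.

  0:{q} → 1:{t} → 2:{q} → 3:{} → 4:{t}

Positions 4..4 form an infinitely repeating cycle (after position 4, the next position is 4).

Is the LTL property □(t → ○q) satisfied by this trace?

t → ○q must hold at every position from 0 onward. It fails at position 4, so □(t → ○q) is false.
Positions where t holds: 1, 4.
Check ○q at each: 1→ok, 4→fails.

Violated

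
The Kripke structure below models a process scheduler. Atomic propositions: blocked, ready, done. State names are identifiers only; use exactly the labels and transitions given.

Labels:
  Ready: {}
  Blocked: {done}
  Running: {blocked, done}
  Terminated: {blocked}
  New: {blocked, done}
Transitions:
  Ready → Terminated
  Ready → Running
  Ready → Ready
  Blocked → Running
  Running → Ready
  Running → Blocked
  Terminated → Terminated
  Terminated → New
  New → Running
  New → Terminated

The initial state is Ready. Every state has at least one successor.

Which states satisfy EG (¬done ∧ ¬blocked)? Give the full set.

States satisfying ¬done ∧ ¬blocked: {Ready}.
States satisfying EG (¬done ∧ ¬blocked): {Ready}.

{Ready}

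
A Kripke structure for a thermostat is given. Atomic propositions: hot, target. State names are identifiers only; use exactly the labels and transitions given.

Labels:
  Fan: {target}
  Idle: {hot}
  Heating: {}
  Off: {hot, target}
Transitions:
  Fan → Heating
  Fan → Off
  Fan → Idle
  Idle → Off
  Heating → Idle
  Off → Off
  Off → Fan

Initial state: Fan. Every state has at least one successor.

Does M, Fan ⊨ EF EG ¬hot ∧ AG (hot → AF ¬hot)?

States satisfying EG ¬hot: ∅.
States satisfying EF EG ¬hot: ∅.
States satisfying hot → AF ¬hot: {Fan, Heating}.
States satisfying AG (hot → AF ¬hot): ∅.
States satisfying EF EG ¬hot ∧ AG (hot → AF ¬hot): ∅.
Fan ∉ Sat(EF EG ¬hot ∧ AG (hot → AF ¬hot)).

Violated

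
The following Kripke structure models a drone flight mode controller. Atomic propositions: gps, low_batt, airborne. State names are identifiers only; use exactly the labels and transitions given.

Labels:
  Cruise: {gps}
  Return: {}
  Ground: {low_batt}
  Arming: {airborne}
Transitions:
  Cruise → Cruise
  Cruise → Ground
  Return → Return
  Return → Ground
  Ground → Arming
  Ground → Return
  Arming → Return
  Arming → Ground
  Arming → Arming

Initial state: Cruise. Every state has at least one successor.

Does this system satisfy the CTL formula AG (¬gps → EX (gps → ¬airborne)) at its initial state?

Satisfied

States satisfying ¬gps → EX (gps → ¬airborne): {Cruise, Return, Ground, Arming}.
States satisfying AG (¬gps → EX (gps → ¬airborne)): {Cruise, Return, Ground, Arming}.
Every state reachable from Cruise satisfies ¬gps → EX (gps → ¬airborne).
Cruise ∈ Sat(AG (¬gps → EX (gps → ¬airborne))).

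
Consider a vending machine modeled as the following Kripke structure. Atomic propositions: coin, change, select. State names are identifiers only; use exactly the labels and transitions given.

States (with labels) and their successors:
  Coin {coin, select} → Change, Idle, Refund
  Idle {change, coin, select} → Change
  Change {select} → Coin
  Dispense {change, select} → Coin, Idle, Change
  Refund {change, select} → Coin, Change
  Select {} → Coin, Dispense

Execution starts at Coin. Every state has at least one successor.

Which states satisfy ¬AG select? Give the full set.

{Select}

States satisfying select: {Coin, Idle, Change, Dispense, Refund}.
States satisfying AG select: {Coin, Idle, Change, Dispense, Refund}.
States satisfying ¬AG select: {Select}.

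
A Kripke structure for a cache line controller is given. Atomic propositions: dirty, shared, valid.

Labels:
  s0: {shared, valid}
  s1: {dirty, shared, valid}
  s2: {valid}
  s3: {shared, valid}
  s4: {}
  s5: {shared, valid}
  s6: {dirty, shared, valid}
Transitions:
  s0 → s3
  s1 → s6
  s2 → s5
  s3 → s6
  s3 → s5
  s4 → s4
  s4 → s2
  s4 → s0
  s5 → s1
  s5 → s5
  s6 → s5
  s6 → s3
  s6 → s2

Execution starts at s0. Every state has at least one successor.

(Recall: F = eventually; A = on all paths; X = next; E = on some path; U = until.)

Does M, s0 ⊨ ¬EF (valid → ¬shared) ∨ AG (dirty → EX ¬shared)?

States satisfying valid → ¬shared: {s2, s4}.
States satisfying EF (valid → ¬shared): {s0, s1, s2, s3, s4, s5, s6}.
States satisfying ¬EF (valid → ¬shared): ∅.
States satisfying dirty → EX ¬shared: {s0, s2, s3, s4, s5, s6}.
States satisfying AG (dirty → EX ¬shared): ∅.
States satisfying ¬EF (valid → ¬shared) ∨ AG (dirty → EX ¬shared): ∅.
s0 ∉ Sat(¬EF (valid → ¬shared) ∨ AG (dirty → EX ¬shared)).

No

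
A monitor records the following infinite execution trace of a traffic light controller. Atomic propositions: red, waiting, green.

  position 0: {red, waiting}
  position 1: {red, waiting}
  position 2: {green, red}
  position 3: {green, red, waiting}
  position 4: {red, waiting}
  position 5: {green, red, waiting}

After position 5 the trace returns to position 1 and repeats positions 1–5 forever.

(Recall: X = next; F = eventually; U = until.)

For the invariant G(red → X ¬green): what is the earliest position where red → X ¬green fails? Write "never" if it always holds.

Check red → X ¬green at each position in order: 0 ✓.
At position 1 the labels are {red, waiting} and the next position 2 has {green, red}, so red → X ¬green is false there. This is the first violation.

1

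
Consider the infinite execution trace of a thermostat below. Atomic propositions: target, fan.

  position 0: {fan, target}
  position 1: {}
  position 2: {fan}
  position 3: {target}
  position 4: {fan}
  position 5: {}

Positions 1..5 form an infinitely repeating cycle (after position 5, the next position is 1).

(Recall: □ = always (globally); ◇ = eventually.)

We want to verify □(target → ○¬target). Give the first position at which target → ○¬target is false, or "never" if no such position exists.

never

target → ○¬target holds at every position 0..5, and those are all the positions the trace ever visits, so the invariant □(target → ○¬target) is never violated.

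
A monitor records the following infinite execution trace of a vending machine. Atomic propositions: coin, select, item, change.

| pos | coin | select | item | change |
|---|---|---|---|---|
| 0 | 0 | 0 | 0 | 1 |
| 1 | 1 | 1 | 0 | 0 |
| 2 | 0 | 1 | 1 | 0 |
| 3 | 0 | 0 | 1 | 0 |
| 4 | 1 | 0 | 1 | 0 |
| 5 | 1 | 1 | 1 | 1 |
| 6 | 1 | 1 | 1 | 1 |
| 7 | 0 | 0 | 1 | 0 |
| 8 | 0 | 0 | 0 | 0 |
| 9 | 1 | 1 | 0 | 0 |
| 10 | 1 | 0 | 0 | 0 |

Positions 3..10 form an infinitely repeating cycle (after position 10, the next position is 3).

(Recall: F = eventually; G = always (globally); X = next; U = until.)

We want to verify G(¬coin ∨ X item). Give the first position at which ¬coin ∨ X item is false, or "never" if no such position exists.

9

Check ¬coin ∨ X item at each position in order: 0 ✓, 1 ✓, 2 ✓, 3 ✓, 4 ✓, 5 ✓, 6 ✓, 7 ✓, 8 ✓.
At position 9 the labels are {coin, select} and the next position 10 has {coin}, so ¬coin ∨ X item is false there. This is the first violation.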